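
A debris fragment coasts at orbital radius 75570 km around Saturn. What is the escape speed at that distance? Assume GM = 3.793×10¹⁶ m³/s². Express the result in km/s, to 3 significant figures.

v_esc ≈ 31.7 km/s

r = 75570 km = 7.557×10⁷ m.
Escape speed v_esc = √(2μ/r) = √(2 × 3.793×10¹⁶ / 7.557×10⁷) = √(1.004×10⁹) = 31680 m/s.
= 31.68 km/s.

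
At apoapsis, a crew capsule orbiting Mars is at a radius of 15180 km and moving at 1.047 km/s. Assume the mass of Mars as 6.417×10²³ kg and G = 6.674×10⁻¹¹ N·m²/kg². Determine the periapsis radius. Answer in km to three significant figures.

μ = GM = 6.674×10⁻¹¹ × 6.417×10²³ = 4.283×10¹³ m³/s².
r_a = 1.518×10⁷ m.
Specific energy ε = v²/2 − μ/r = -2.273×10⁶ J/kg, so a = −μ/(2ε) = 9.420×10⁶ m.
The apsides satisfy r_p + r_a = 2a, so the periapsis radius is 2a − r_a = 3.660×10⁶ m = 3660.2 km.

periapsis radius ≈ 3660 km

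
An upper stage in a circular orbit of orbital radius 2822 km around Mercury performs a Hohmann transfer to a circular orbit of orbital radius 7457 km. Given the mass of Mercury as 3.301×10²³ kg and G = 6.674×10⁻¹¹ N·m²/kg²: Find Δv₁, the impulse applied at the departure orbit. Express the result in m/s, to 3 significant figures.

Δv ≈ 572 m/s

μ = GM = 6.674×10⁻¹¹ × 3.301×10²³ = 2.203×10¹³ m³/s².
r₁ = 2822 km = 2.822×10⁶ m.
r₂ = 7457 km = 7.457×10⁶ m.
Transfer ellipse a_t = (r₁ + r₂)/2 = 5.140×10⁶ m.
At r₁: circular v_c1 = √(μ/r₁) = 2794 m/s; transfer-periherm v_p = √[μ(2/r₁ − 1/a_t)] = 3366 m/s.
Δv₁ = v_p − v_c1 = 571.5 m/s.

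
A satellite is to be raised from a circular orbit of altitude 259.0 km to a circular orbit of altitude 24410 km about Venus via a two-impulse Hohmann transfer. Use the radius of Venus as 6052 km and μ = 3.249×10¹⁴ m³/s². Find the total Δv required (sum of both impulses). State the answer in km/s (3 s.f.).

Δv_total ≈ 3.41 km/s

r₁ = 6052 + 259.0 = 6311.0 km = 6.3110×10⁶ m.
r₂ = 6052 + 24410 = 30462 km = 3.0462×10⁷ m.
Transfer ellipse a_t = (r₁ + r₂)/2 = 1.839×10⁷ m.
At r₁: circular v_c1 = √(μ/r₁) = 7175 m/s; transfer-periapsis v_p = √[μ(2/r₁ − 1/a_t)] = 9235 m/s.
Δv₁ = v_p − v_c1 = 2060 m/s.
At r₂: circular v_c2 = √(μ/r₂) = 3266 m/s; transfer-apoapsis v_a = √[μ(2/r₂ − 1/a_t)] = 1913 m/s.
Δv₂ = v_c2 − v_a = 1352 m/s.
Total Δv = Δv₁ + Δv₂ = 3413 m/s = 3.413 km/s.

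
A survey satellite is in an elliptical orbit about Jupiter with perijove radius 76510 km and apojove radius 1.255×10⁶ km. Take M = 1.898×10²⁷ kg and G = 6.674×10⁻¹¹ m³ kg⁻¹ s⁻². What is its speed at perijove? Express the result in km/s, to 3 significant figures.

v ≈ 55.9 km/s

μ = GM = 6.674×10⁻¹¹ × 1.898×10²⁷ = 1.267×10¹⁷ m³/s².
Semi-major axis a = (r_p + r_a)/2 = 6.6576×10⁵ km = 6.658×10⁸ m.
Vis-viva: v² = μ(2/r − 1/a) = 1.267×10¹⁷ × (2.614×10⁻⁸ − 1.502×10⁻⁹) = 3.121×10⁹ m²/s².
v = 55870 m/s = 55.87 km/s.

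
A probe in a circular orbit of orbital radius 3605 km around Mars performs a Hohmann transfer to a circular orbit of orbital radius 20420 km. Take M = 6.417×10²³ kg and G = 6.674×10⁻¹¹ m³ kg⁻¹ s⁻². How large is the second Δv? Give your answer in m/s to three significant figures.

Δv ≈ 655 m/s

μ = GM = 6.674×10⁻¹¹ × 6.417×10²³ = 4.283×10¹³ m³/s².
r₁ = 3605 km = 3.605×10⁶ m.
r₂ = 20420 km = 2.042×10⁷ m.
Transfer ellipse a_t = (r₁ + r₂)/2 = 1.201×10⁷ m.
At r₁: circular v_c1 = √(μ/r₁) = 3447 m/s; transfer-periapsis v_p = √[μ(2/r₁ − 1/a_t)] = 4494 m/s.
At r₂: circular v_c2 = √(μ/r₂) = 1448 m/s; transfer-apoapsis v_a = √[μ(2/r₂ − 1/a_t)] = 793.4 m/s.
Δv₂ = v_c2 − v_a = 654.9 m/s.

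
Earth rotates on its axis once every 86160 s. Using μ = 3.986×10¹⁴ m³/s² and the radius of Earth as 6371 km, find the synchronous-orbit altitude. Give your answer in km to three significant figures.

A synchronous orbit has period T, so by Kepler's third law a = (μT²/4π²)^(1/3).
μT²/4π² = 3.986×10¹⁴ × (8.616×10⁴)² / 39.48 = 7.495×10²² m³.
a = 4.216×10⁷ m = 42163 km.
Altitude h = a − R = 42163 − 6371 = 35792 km.

h_sync ≈ 35800 km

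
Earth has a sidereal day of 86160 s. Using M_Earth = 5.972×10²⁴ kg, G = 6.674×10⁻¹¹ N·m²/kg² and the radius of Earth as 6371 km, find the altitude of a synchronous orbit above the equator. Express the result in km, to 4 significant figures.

h_sync ≈ 35790 km

μ = GM = 6.674×10⁻¹¹ × 5.972×10²⁴ = 3.986×10¹⁴ m³/s².
A synchronous orbit has period T, so by Kepler's third law a = (μT²/4π²)^(1/3).
μT²/4π² = 3.986×10¹⁴ × (8.616×10⁴)² / 39.48 = 7.495×10²² m³.
a = 4.216×10⁷ m = 42162 km.
Altitude h = a − R = 42162 − 6371 = 35791 km.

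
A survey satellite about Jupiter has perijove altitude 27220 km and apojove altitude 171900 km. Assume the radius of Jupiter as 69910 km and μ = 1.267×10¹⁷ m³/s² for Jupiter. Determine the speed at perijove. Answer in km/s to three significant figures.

v ≈ 43.1 km/s

r_p = 69910 + 27220 = 97130 km = 9.7130×10⁷ m.
r_a = 69910 + 171900 = 241810 km = 2.4181×10⁸ m.
Semi-major axis a = (r_p + r_a)/2 = 1.6947×10⁵ km = 1.695×10⁸ m.
Vis-viva: v² = μ(2/r − 1/a) = 1.267×10¹⁷ × (2.059×10⁻⁸ − 5.901×10⁻⁹) = 1.861×10⁹ m²/s².
v = 43140 m/s = 43.14 km/s.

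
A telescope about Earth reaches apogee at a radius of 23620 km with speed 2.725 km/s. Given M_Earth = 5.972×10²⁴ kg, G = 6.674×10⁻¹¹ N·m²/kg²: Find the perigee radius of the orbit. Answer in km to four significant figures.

μ = GM = 6.674×10⁻¹¹ × 5.972×10²⁴ = 3.986×10¹⁴ m³/s².
r_a = 2.362×10⁷ m.
Specific energy ε = v²/2 − μ/r = -1.316×10⁷ J/kg, so a = −μ/(2ε) = 1.514×10⁷ m.
The apsides satisfy r_p + r_a = 2a, so the perigee radius is 2a − r_a = 6.663×10⁶ m = 6663.1 km.

perigee radius ≈ 6663 km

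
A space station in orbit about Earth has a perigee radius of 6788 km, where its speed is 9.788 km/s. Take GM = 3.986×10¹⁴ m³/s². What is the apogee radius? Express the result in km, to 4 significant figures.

apogee radius ≈ 30060 km

r_p = 6.788×10⁶ m.
Specific energy ε = v²/2 − μ/r = -1.082×10⁷ J/kg, so a = −μ/(2ε) = 1.842×10⁷ m.
The apsides satisfy r_p + r_a = 2a, so the apogee radius is 2a − r_p = 3.006×10⁷ m = 30055 km.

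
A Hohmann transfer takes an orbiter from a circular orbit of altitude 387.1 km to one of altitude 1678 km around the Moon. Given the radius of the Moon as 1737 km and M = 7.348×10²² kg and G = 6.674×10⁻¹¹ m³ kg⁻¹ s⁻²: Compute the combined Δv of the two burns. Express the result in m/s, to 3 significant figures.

Δv_total ≈ 317 m/s

μ = GM = 6.674×10⁻¹¹ × 7.348×10²² = 4.904×10¹² m³/s².
r₁ = 1737 + 387.1 = 2124.1 km = 2.1241×10⁶ m.
r₂ = 1737 + 1678 = 3415.0 km = 3.4150×10⁶ m.
Transfer ellipse a_t = (r₁ + r₂)/2 = 2.770×10⁶ m.
At r₁: circular v_c1 = √(μ/r₁) = 1519 m/s; transfer-perilune v_p = √[μ(2/r₁ − 1/a_t)] = 1687 m/s.
Δv₁ = v_p − v_c1 = 167.8 m/s.
At r₂: circular v_c2 = √(μ/r₂) = 1198 m/s; transfer-apolune v_a = √[μ(2/r₂ − 1/a_t)] = 1049 m/s.
Δv₂ = v_c2 − v_a = 148.9 m/s.
Total Δv = Δv₁ + Δv₂ = 316.7 m/s.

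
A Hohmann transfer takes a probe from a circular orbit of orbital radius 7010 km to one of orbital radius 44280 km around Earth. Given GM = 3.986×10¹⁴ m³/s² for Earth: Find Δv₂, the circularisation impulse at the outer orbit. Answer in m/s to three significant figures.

Δv ≈ 1430 m/s

r₁ = 7010 km = 7.010×10⁶ m.
r₂ = 44280 km = 4.428×10⁷ m.
Transfer ellipse a_t = (r₁ + r₂)/2 = 2.564×10⁷ m.
At r₁: circular v_c1 = √(μ/r₁) = 7541 m/s; transfer-perigee v_p = √[μ(2/r₁ − 1/a_t)] = 9909 m/s.
At r₂: circular v_c2 = √(μ/r₂) = 3000 m/s; transfer-apogee v_a = √[μ(2/r₂ − 1/a_t)] = 1569 m/s.
Δv₂ = v_c2 − v_a = 1432 m/s.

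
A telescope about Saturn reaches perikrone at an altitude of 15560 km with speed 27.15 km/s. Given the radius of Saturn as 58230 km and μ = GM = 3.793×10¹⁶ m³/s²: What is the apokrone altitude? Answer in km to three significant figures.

apokrone altitude ≈ 1.29×10⁵ km

r_p = 58230 + 15560 = 73790 km = 7.379×10⁷ m.
Specific energy ε = v²/2 − μ/r = -1.455×10⁸ J/kg, so a = −μ/(2ε) = 1.304×10⁸ m.
The apsides satisfy r_p + r_a = 2a, so the apokrone radius is 2a − r_p = 1.870×10⁸ m = 1.8696×10⁵ km.
Apokrone altitude = 1.8696×10⁵ − 58230 = 1.2873×10⁵ km.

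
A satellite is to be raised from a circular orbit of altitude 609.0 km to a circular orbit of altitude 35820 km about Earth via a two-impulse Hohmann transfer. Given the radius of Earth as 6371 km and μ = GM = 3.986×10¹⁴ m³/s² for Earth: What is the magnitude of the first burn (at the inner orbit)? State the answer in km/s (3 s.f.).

r₁ = 6371 + 609.0 = 6980.0 km = 6.9800×10⁶ m.
r₂ = 6371 + 35820 = 42191 km = 4.2191×10⁷ m.
Transfer ellipse a_t = (r₁ + r₂)/2 = 2.459×10⁷ m.
At r₁: circular v_c1 = √(μ/r₁) = 7557 m/s; transfer-perigee v_p = √[μ(2/r₁ − 1/a_t)] = 9899 m/s.
Δv₁ = v_p − v_c1 = 2343 m/s.
= 2.343 km/s.

Δv ≈ 2.34 km/s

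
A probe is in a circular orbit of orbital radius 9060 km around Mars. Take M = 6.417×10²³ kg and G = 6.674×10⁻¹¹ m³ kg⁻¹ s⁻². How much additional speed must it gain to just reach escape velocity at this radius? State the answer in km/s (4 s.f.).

μ = GM = 6.674×10⁻¹¹ × 6.417×10²³ = 4.283×10¹³ m³/s².
r = 9060 km = 9.060×10⁶ m.
Circular speed v_c = √(μ/r) = 2174 m/s.
Escape speed v_esc = √(2μ/r) = √2 × v_c = 3075 m/s.
Δv = v_esc − v_c = 900.6 m/s = 0.9006 km/s.

Δv ≈ 0.9006 km/s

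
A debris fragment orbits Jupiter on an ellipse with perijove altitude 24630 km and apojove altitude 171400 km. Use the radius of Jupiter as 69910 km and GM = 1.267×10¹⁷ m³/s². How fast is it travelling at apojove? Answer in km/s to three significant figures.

v ≈ 17.2 km/s

r_p = 69910 + 24630 = 94540 km = 9.4540×10⁷ m.
r_a = 69910 + 171400 = 241310 km = 2.4131×10⁸ m.
Semi-major axis a = (r_p + r_a)/2 = 1.6792×10⁵ km = 1.679×10⁸ m.
Vis-viva: v² = μ(2/r − 1/a) = 1.267×10¹⁷ × (8.288×10⁻⁹ − 5.955×10⁻⁹) = 2.956×10⁸ m²/s².
v = 17190 m/s = 17.19 km/s.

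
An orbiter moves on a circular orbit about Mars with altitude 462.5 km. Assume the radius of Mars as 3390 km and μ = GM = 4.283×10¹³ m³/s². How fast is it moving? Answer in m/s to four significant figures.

r = 3390 + 462.5 = 3852.5 km = 3.8525×10⁶ m.
For a circular orbit v = √(μ/r) = √(4.283×10¹³ / 3.852×10⁶) = √(1.112×10⁷) = 3334 m/s.

v ≈ 3334 m/s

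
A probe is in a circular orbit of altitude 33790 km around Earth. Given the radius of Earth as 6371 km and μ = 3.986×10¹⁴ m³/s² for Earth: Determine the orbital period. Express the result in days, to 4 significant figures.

r = 6371 + 33790 = 40161 km = 4.0161×10⁷ m.
Kepler's third law: T = 2π√(r³/μ) = 2π√((4.016×10⁷)³ / 3.986×10¹⁴).
r³/μ = 1.625×10⁸ s², so T = 2π × 1.275×10⁴ = 8.010×10⁴ s.
Converting: 8.010×10⁴ s ÷ 86400 = 0.9271 days.

T ≈ 0.9271 days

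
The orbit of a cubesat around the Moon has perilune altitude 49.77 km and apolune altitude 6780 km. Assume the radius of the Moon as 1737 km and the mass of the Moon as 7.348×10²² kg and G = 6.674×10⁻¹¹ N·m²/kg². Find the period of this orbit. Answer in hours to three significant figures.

μ = GM = 6.674×10⁻¹¹ × 7.348×10²² = 4.904×10¹² m³/s².
r_p = 1737 + 49.77 = 1786.8 km = 1.7868×10⁶ m.
r_a = 1737 + 6780 = 8517.0 km = 8.5170×10⁶ m.
Semi-major axis a = (r_p + r_a)/2 = (1786.8 + 8517.0)/2 = 5151.9 km = 5.152×10⁶ m.
By Kepler's third law T = 2π√(a³/μ) = 2π × 5.280×10³ = 3.318×10⁴ s.
= 9.216 hours.

T ≈ 9.22 hours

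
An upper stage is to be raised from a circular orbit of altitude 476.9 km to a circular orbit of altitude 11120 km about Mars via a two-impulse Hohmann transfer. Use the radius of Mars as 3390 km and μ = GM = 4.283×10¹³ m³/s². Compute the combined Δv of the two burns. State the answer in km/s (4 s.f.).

Δv_total ≈ 1.458 km/s

r₁ = 3390 + 476.9 = 3866.9 km = 3.8669×10⁶ m.
r₂ = 3390 + 11120 = 14510 km = 1.4510×10⁷ m.
Transfer ellipse a_t = (r₁ + r₂)/2 = 9.188×10⁶ m.
At r₁: circular v_c1 = √(μ/r₁) = 3328 m/s; transfer-periapsis v_p = √[μ(2/r₁ − 1/a_t)] = 4182 m/s.
Δv₁ = v_p − v_c1 = 854.1 m/s.
At r₂: circular v_c2 = √(μ/r₂) = 1718 m/s; transfer-apoapsis v_a = √[μ(2/r₂ − 1/a_t)] = 1115 m/s.
Δv₂ = v_c2 − v_a = 603.5 m/s.
Total Δv = Δv₁ + Δv₂ = 1458 m/s = 1.458 km/s.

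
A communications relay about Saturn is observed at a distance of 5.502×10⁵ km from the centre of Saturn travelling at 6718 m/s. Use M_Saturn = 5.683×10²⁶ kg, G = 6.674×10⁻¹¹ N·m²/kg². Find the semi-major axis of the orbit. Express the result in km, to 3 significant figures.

μ = GM = 6.674×10⁻¹¹ × 5.683×10²⁶ = 3.793×10¹⁶ m³/s².
r = 5.502×10⁸ m.
Vis-viva rearranged: 1/a = 2/r − v²/μ = 3.635×10⁻⁹ − 1.190×10⁻⁹ = 2.445×10⁻⁹ m⁻¹.
a = 4.090×10⁸ m = 4.0898×10⁵ km.

a ≈ 4.09×10⁵ km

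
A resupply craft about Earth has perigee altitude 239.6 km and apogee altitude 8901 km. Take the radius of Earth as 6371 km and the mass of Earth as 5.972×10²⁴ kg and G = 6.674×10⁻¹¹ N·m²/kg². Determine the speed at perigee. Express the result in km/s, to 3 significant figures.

μ = GM = 6.674×10⁻¹¹ × 5.972×10²⁴ = 3.986×10¹⁴ m³/s².
r_p = 6371 + 239.6 = 6610.6 km = 6.6106×10⁶ m.
r_a = 6371 + 8901 = 15272 km = 1.5272×10⁷ m.
Semi-major axis a = (r_p + r_a)/2 = 10941 km = 1.094×10⁷ m.
Vis-viva: v² = μ(2/r − 1/a) = 3.986×10¹⁴ × (3.025×10⁻⁷ − 9.140×10⁻⁸) = 8.416×10⁷ m²/s².
v = 9174 m/s = 9.174 km/s.

v ≈ 9.17 km/s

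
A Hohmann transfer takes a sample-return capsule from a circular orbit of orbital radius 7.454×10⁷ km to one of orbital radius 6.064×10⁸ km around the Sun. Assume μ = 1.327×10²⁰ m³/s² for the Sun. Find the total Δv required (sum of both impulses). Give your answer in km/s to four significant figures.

r₁ = 7.454×10⁷ km = 7.454×10¹⁰ m.
r₂ = 6.064×10⁸ km = 6.064×10¹¹ m.
Transfer ellipse a_t = (r₁ + r₂)/2 = 3.405×10¹¹ m.
At r₁: circular v_c1 = √(μ/r₁) = 42190 m/s; transfer-perihelion v_p = √[μ(2/r₁ − 1/a_t)] = 56310 m/s.
Δv₁ = v_p − v_c1 = 14120 m/s.
At r₂: circular v_c2 = √(μ/r₂) = 14790 m/s; transfer-aphelion v_a = √[μ(2/r₂ − 1/a_t)] = 6922 m/s.
Δv₂ = v_c2 − v_a = 7871 m/s.
Total Δv = Δv₁ + Δv₂ = 21990 m/s = 21.99 km/s.

Δv_total ≈ 21.99 km/s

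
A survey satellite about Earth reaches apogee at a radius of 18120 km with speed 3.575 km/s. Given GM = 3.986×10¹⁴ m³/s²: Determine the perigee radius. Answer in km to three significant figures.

perigee radius ≈ 7420 km

r_a = 1.812×10⁷ m.
Specific energy ε = v²/2 − μ/r = -1.561×10⁷ J/kg, so a = −μ/(2ε) = 1.277×10⁷ m.
The apsides satisfy r_p + r_a = 2a, so the perigee radius is 2a − r_a = 7.419×10⁶ m = 7419.0 km.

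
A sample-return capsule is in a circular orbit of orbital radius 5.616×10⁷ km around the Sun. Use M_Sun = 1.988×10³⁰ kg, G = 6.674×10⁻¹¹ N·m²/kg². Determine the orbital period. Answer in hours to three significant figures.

T ≈ 2020 hours

μ = GM = 6.674×10⁻¹¹ × 1.988×10³⁰ = 1.327×10²⁰ m³/s².
r = 5.616×10⁷ km = 5.616×10¹⁰ m.
Kepler's third law: T = 2π√(r³/μ) = 2π√((5.616×10¹⁰)³ / 1.327×10²⁰).
r³/μ = 1.335×10¹² s², so T = 2π × 1.155×10⁶ = 7.260×10⁶ s.
Converting: 7.260×10⁶ s ÷ 3600 = 2017 hours.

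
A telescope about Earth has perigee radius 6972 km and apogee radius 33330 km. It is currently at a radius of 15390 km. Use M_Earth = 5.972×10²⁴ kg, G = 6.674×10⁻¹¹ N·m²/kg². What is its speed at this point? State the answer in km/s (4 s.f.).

v ≈ 5.658 km/s

μ = GM = 6.674×10⁻¹¹ × 5.972×10²⁴ = 3.986×10¹⁴ m³/s².
Semi-major axis a = (r_p + r_a)/2 = 20151 km = 2.015×10⁷ m.
Vis-viva: v² = μ(2/r − 1/a) = 3.986×10¹⁴ × (1.300×10⁻⁷ − 4.963×10⁻⁸) = 3.202×10⁷ m²/s².
v = 5658 m/s = 5.658 km/s.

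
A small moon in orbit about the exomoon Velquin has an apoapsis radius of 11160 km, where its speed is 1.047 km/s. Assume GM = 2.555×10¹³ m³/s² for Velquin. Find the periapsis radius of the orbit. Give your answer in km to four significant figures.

periapsis radius ≈ 3513 km

r_a = 1.116×10⁷ m.
Specific energy ε = v²/2 − μ/r = -1.741×10⁶ J/kg, so a = −μ/(2ε) = 7.336×10⁶ m.
The apsides satisfy r_p + r_a = 2a, so the periapsis radius is 2a − r_a = 3.513×10⁶ m = 3512.8 km.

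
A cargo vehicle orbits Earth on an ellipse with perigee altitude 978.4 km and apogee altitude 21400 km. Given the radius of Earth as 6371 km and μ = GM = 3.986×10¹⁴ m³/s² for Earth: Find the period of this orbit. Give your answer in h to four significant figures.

T ≈ 6.433 h

r_p = 6371 + 978.4 = 7349.4 km = 7.3494×10⁶ m.
r_a = 6371 + 21400 = 27771 km = 2.7771×10⁷ m.
Semi-major axis a = (r_p + r_a)/2 = (7349.4 + 27771)/2 = 17560 km = 1.756×10⁷ m.
By Kepler's third law T = 2π√(a³/μ) = 2π × 3.686×10³ = 2.316×10⁴ s.
= 6.433 h.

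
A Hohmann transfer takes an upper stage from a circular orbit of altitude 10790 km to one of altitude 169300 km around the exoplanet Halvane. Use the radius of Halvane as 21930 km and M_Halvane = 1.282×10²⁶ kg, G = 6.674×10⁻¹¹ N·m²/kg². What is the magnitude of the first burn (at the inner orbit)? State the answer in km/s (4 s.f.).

Δv ≈ 4.962 km/s

μ = GM = 6.674×10⁻¹¹ × 1.282×10²⁶ = 8.556×10¹⁵ m³/s².
r₁ = 21930 + 10790 = 32720 km = 3.2720×10⁷ m.
r₂ = 21930 + 169300 = 191230 km = 1.9123×10⁸ m.
Transfer ellipse a_t = (r₁ + r₂)/2 = 1.120×10⁸ m.
At r₁: circular v_c1 = √(μ/r₁) = 16170 m/s; transfer-periapsis v_p = √[μ(2/r₁ − 1/a_t)] = 21130 m/s.
Δv₁ = v_p − v_c1 = 4962 m/s.
= 4.962 km/s.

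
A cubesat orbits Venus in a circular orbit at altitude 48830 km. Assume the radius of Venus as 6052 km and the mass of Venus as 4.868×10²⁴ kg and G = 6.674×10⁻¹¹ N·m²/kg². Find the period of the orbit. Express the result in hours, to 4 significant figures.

μ = GM = 6.674×10⁻¹¹ × 4.868×10²⁴ = 3.249×10¹⁴ m³/s².
r = 6052 + 48830 = 54882 km = 5.4882×10⁷ m.
Kepler's third law: T = 2π√(r³/μ) = 2π√((5.488×10⁷)³ / 3.249×10¹⁴).
r³/μ = 5.088×10⁸ s², so T = 2π × 2.256×10⁴ = 1.417×10⁵ s.
Converting: 1.417×10⁵ s ÷ 3600 = 39.37 hours.

T ≈ 39.37 hours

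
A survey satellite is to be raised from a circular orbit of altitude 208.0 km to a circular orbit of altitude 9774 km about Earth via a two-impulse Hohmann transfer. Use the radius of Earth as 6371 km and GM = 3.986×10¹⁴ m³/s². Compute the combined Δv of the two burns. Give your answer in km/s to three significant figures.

Δv_total ≈ 2.68 km/s

r₁ = 6371 + 208.0 = 6579.0 km = 6.5790×10⁶ m.
r₂ = 6371 + 9774 = 16145 km = 1.6145×10⁷ m.
Transfer ellipse a_t = (r₁ + r₂)/2 = 1.136×10⁷ m.
At r₁: circular v_c1 = √(μ/r₁) = 7784 m/s; transfer-perigee v_p = √[μ(2/r₁ − 1/a_t)] = 9279 m/s.
Δv₁ = v_p − v_c1 = 1495 m/s.
At r₂: circular v_c2 = √(μ/r₂) = 4969 m/s; transfer-apogee v_a = √[μ(2/r₂ − 1/a_t)] = 3781 m/s.
Δv₂ = v_c2 − v_a = 1188 m/s.
Total Δv = Δv₁ + Δv₂ = 2683 m/s = 2.683 km/s.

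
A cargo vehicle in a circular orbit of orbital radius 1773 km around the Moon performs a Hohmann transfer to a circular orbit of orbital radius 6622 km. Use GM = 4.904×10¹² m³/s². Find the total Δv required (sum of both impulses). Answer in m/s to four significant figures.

Δv_total ≈ 727.1 m/s

r₁ = 1773 km = 1.773×10⁶ m.
r₂ = 6622 km = 6.622×10⁶ m.
Transfer ellipse a_t = (r₁ + r₂)/2 = 4.198×10⁶ m.
At r₁: circular v_c1 = √(μ/r₁) = 1663 m/s; transfer-perilune v_p = √[μ(2/r₁ − 1/a_t)] = 2089 m/s.
Δv₁ = v_p − v_c1 = 425.8 m/s.
At r₂: circular v_c2 = √(μ/r₂) = 860.6 m/s; transfer-apolune v_a = √[μ(2/r₂ − 1/a_t)] = 559.3 m/s.
Δv₂ = v_c2 − v_a = 301.3 m/s.
Total Δv = Δv₁ + Δv₂ = 727.1 m/s.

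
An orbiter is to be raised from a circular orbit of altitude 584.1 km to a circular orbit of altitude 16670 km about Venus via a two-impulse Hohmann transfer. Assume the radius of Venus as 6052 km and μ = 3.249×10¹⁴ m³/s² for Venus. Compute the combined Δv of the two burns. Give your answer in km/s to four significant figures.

r₁ = 6052 + 584.1 = 6636.1 km = 6.6361×10⁶ m.
r₂ = 6052 + 16670 = 22722 km = 2.2722×10⁷ m.
Transfer ellipse a_t = (r₁ + r₂)/2 = 1.468×10⁷ m.
At r₁: circular v_c1 = √(μ/r₁) = 6997 m/s; transfer-periapsis v_p = √[μ(2/r₁ − 1/a_t)] = 8705 m/s.
Δv₁ = v_p − v_c1 = 1708 m/s.
At r₂: circular v_c2 = √(μ/r₂) = 3781 m/s; transfer-apoapsis v_a = √[μ(2/r₂ − 1/a_t)] = 2542 m/s.
Δv₂ = v_c2 − v_a = 1239 m/s.
Total Δv = Δv₁ + Δv₂ = 2947 m/s = 2.947 km/s.

Δv_total ≈ 2.947 km/s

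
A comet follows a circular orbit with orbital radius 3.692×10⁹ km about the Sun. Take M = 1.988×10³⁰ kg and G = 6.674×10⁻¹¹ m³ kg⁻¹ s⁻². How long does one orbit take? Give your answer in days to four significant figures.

μ = GM = 6.674×10⁻¹¹ × 1.988×10³⁰ = 1.327×10²⁰ m³/s².
r = 3.692×10⁹ km = 3.692×10¹² m.
Kepler's third law: T = 2π√(r³/μ) = 2π√((3.692×10¹²)³ / 1.327×10²⁰).
r³/μ = 3.793×10¹⁷ s², so T = 2π × 6.159×10⁸ = 3.870×10⁹ s.
Converting: 3.870×10⁹ s ÷ 86400 = 44790 days.

T ≈ 44790 days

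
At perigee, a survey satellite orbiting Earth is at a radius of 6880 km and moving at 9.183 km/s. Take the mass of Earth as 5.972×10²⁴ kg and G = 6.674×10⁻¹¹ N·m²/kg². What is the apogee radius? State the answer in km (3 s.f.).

apogee radius ≈ 18400 km

μ = GM = 6.674×10⁻¹¹ × 5.972×10²⁴ = 3.986×10¹⁴ m³/s².
r_p = 6.880×10⁶ m.
Specific energy ε = v²/2 − μ/r = -1.577×10⁷ J/kg, so a = −μ/(2ε) = 1.264×10⁷ m.
The apsides satisfy r_p + r_a = 2a, so the apogee radius is 2a − r_p = 1.840×10⁷ m = 18397 km.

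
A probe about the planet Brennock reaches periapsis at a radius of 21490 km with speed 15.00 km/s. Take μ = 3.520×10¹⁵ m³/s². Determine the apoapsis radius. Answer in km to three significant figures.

apoapsis radius ≈ 47100 km

r_p = 2.149×10⁷ m.
Specific energy ε = v²/2 − μ/r = -5.130×10⁷ J/kg, so a = −μ/(2ε) = 3.431×10⁷ m.
The apsides satisfy r_p + r_a = 2a, so the apoapsis radius is 2a − r_p = 4.713×10⁷ m = 47130 km.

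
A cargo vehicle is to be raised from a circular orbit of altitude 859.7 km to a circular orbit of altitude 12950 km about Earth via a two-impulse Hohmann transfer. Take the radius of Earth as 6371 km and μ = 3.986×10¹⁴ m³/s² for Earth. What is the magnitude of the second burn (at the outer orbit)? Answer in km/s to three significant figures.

Δv ≈ 1.19 km/s

r₁ = 6371 + 859.7 = 7230.7 km = 7.2307×10⁶ m.
r₂ = 6371 + 12950 = 19321 km = 1.9321×10⁷ m.
Transfer ellipse a_t = (r₁ + r₂)/2 = 1.328×10⁷ m.
At r₁: circular v_c1 = √(μ/r₁) = 7425 m/s; transfer-perigee v_p = √[μ(2/r₁ − 1/a_t)] = 8957 m/s.
At r₂: circular v_c2 = √(μ/r₂) = 4542 m/s; transfer-apogee v_a = √[μ(2/r₂ − 1/a_t)] = 3352 m/s.
Δv₂ = v_c2 − v_a = 1190 m/s.
= 1.190 km/s.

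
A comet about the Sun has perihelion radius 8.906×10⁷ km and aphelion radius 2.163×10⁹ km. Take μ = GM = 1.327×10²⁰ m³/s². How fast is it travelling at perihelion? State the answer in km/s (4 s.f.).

v ≈ 53.50 km/s

Semi-major axis a = (r_p + r_a)/2 = 1.1260×10⁹ km = 1.126×10¹² m.
Vis-viva: v² = μ(2/r − 1/a) = 1.327×10²⁰ × (2.246×10⁻¹¹ − 8.881×10⁻¹³) = 2.862×10⁹ m²/s².
v = 53500 m/s = 53.50 km/s.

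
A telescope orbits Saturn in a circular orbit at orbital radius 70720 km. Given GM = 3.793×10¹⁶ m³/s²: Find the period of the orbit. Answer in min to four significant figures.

T ≈ 319.8 min

r = 70720 km = 7.072×10⁷ m.
Kepler's third law: T = 2π√(r³/μ) = 2π√((7.072×10⁷)³ / 3.793×10¹⁶).
r³/μ = 9.325×10⁶ s², so T = 2π × 3.054×10³ = 1.919×10⁴ s.
Converting: 1.919×10⁴ s ÷ 60.00 = 319.8 min.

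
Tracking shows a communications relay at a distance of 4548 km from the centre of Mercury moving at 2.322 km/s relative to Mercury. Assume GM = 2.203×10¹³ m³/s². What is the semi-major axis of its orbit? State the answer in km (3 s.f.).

a ≈ 5130 km

r = 4.548×10⁶ m.
Specific orbital energy ε = v²/2 − μ/r = (2322)²/2 − 2.203×10¹³/4.548×10⁶ = -2.148×10⁶ J/kg.
Since ε = −μ/(2a), a = −μ/(2ε) = 5.128×10⁶ m = 5127.9 km.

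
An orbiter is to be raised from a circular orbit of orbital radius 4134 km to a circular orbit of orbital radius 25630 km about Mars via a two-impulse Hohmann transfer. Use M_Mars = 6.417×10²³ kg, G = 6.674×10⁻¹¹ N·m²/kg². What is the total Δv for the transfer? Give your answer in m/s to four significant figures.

μ = GM = 6.674×10⁻¹¹ × 6.417×10²³ = 4.283×10¹³ m³/s².
r₁ = 4134 km = 4.134×10⁶ m.
r₂ = 25630 km = 2.563×10⁷ m.
Transfer ellipse a_t = (r₁ + r₂)/2 = 1.488×10⁷ m.
At r₁: circular v_c1 = √(μ/r₁) = 3219 m/s; transfer-periapsis v_p = √[μ(2/r₁ − 1/a_t)] = 4224 m/s.
Δv₁ = v_p − v_c1 = 1005 m/s.
At r₂: circular v_c2 = √(μ/r₂) = 1293 m/s; transfer-apoapsis v_a = √[μ(2/r₂ − 1/a_t)] = 681.3 m/s.
Δv₂ = v_c2 − v_a = 611.4 m/s.
Total Δv = Δv₁ + Δv₂ = 1617 m/s.

Δv_total ≈ 1617 m/s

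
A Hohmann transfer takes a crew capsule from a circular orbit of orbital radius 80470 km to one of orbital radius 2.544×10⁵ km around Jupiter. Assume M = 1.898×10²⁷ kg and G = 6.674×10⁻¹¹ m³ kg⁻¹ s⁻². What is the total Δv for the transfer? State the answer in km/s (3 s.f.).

μ = GM = 6.674×10⁻¹¹ × 1.898×10²⁷ = 1.267×10¹⁷ m³/s².
r₁ = 80470 km = 8.047×10⁷ m.
r₂ = 2.544×10⁵ km = 2.544×10⁸ m.
Transfer ellipse a_t = (r₁ + r₂)/2 = 1.674×10⁸ m.
At r₁: circular v_c1 = √(μ/r₁) = 39680 m/s; transfer-perijove v_p = √[μ(2/r₁ − 1/a_t)] = 48910 m/s.
Δv₁ = v_p − v_c1 = 9230 m/s.
At r₂: circular v_c2 = √(μ/r₂) = 22310 m/s; transfer-apojove v_a = √[μ(2/r₂ − 1/a_t)] = 15470 m/s.
Δv₂ = v_c2 − v_a = 6845 m/s.
Total Δv = Δv₁ + Δv₂ = 16070 m/s = 16.07 km/s.

Δv_total ≈ 16.1 km/s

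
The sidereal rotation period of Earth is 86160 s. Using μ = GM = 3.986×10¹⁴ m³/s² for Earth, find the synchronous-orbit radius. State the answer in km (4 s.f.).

A synchronous orbit has period T, so by Kepler's third law a = (μT²/4π²)^(1/3).
μT²/4π² = 3.986×10¹⁴ × (8.616×10⁴)² / 39.48 = 7.495×10²² m³.
a = 4.216×10⁷ m = 42163 km.

r_sync ≈ 42160 km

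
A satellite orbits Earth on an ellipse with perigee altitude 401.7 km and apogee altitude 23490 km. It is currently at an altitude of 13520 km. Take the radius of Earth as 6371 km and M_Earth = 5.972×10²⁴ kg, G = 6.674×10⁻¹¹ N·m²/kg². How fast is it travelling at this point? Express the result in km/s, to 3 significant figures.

v ≈ 4.28 km/s

μ = GM = 6.674×10⁻¹¹ × 5.972×10²⁴ = 3.986×10¹⁴ m³/s².
r_p = 6371 + 401.7 = 6772.7 km = 6.7727×10⁶ m.
r_a = 6371 + 23490 = 29861 km = 2.9861×10⁷ m.
r = 6371 + 13520 = 19891 km = 1.989×10⁷ m.
Semi-major axis a = (r_p + r_a)/2 = 18317 km = 1.832×10⁷ m.
Vis-viva: v² = μ(2/r − 1/a) = 3.986×10¹⁴ × (1.005×10⁻⁷ − 5.459×10⁻⁸) = 1.832×10⁷ m²/s².
v = 4280 m/s = 4.280 km/s.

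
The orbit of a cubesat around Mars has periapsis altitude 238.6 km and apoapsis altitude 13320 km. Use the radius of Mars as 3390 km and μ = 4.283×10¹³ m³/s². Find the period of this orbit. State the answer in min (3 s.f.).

r_p = 3390 + 238.6 = 3628.6 km = 3.6286×10⁶ m.
r_a = 3390 + 13320 = 16710 km = 1.6710×10⁷ m.
Semi-major axis a = (r_p + r_a)/2 = (3628.6 + 16710)/2 = 10169 km = 1.017×10⁷ m.
By Kepler's third law T = 2π√(a³/μ) = 2π × 4.955×10³ = 3.113×10⁴ s.
= 518.9 min.

T ≈ 519 min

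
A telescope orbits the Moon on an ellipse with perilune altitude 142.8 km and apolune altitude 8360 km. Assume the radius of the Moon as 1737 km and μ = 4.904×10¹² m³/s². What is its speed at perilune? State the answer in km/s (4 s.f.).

v ≈ 2.097 km/s

r_p = 1737 + 142.8 = 1879.8 km = 1.8798×10⁶ m.
r_a = 1737 + 8360 = 10097 km = 1.0097×10⁷ m.
Semi-major axis a = (r_p + r_a)/2 = 5988.4 km = 5.988×10⁶ m.
Vis-viva: v² = μ(2/r − 1/a) = 4.904×10¹² × (1.064×10⁻⁶ − 1.670×10⁻⁷) = 4.399×10⁶ m²/s².
v = 2097 m/s = 2.097 km/s.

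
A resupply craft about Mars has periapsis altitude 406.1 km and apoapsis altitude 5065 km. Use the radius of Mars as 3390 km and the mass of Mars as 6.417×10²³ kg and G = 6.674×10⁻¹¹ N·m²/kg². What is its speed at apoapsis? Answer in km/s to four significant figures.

μ = GM = 6.674×10⁻¹¹ × 6.417×10²³ = 4.283×10¹³ m³/s².
r_p = 3390 + 406.1 = 3796.1 km = 3.7961×10⁶ m.
r_a = 3390 + 5065 = 8455.0 km = 8.4550×10⁶ m.
Semi-major axis a = (r_p + r_a)/2 = 6125.6 km = 6.126×10⁶ m.
Vis-viva: v² = μ(2/r − 1/a) = 4.283×10¹³ × (2.365×10⁻⁷ − 1.633×10⁻⁷) = 3.139×10⁶ m²/s².
v = 1772 m/s = 1.772 km/s.

v ≈ 1.772 km/s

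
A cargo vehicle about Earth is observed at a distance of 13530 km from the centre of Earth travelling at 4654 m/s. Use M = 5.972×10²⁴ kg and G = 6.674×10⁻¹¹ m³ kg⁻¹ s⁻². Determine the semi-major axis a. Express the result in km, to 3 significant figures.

a ≈ 10700 km

μ = GM = 6.674×10⁻¹¹ × 5.972×10²⁴ = 3.986×10¹⁴ m³/s².
r = 1.353×10⁷ m.
Vis-viva rearranged: 1/a = 2/r − v²/μ = 1.478×10⁻⁷ − 5.434×10⁻⁸ = 9.348×10⁻⁸ m⁻¹.
a = 1.070×10⁷ m = 10698 km.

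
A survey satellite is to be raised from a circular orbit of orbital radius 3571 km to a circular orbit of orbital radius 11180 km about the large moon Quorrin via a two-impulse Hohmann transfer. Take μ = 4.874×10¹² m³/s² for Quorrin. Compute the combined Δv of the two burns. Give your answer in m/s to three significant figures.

r₁ = 3571 km = 3.571×10⁶ m.
r₂ = 11180 km = 1.118×10⁷ m.
Transfer ellipse a_t = (r₁ + r₂)/2 = 7.376×10⁶ m.
At r₁: circular v_c1 = √(μ/r₁) = 1168 m/s; transfer-periapsis v_p = √[μ(2/r₁ − 1/a_t)] = 1438 m/s.
Δv₁ = v_p − v_c1 = 270.1 m/s.
At r₂: circular v_c2 = √(μ/r₂) = 660.3 m/s; transfer-apoapsis v_a = √[μ(2/r₂ − 1/a_t)] = 459.4 m/s.
Δv₂ = v_c2 − v_a = 200.8 m/s.
Total Δv = Δv₁ + Δv₂ = 470.9 m/s.

Δv_total ≈ 471 m/s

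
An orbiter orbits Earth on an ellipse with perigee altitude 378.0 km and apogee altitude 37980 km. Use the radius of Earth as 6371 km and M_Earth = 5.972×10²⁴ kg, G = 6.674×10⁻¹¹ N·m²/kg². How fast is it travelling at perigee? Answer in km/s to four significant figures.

v ≈ 10.12 km/s

μ = GM = 6.674×10⁻¹¹ × 5.972×10²⁴ = 3.986×10¹⁴ m³/s².
r_p = 6371 + 378.0 = 6749.0 km = 6.7490×10⁶ m.
r_a = 6371 + 37980 = 44351 km = 4.4351×10⁷ m.
Semi-major axis a = (r_p + r_a)/2 = 25550 km = 2.555×10⁷ m.
Vis-viva: v² = μ(2/r − 1/a) = 3.986×10¹⁴ × (2.963×10⁻⁷ − 3.914×10⁻⁸) = 1.025×10⁸ m²/s².
v = 10120 m/s = 10.12 km/s.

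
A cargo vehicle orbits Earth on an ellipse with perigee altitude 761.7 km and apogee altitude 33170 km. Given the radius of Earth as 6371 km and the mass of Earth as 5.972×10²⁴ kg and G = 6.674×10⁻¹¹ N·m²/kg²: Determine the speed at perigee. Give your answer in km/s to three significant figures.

v ≈ 9.73 km/s

μ = GM = 6.674×10⁻¹¹ × 5.972×10²⁴ = 3.986×10¹⁴ m³/s².
r_p = 6371 + 761.7 = 7132.7 km = 7.1327×10⁶ m.
r_a = 6371 + 33170 = 39541 km = 3.9541×10⁷ m.
Semi-major axis a = (r_p + r_a)/2 = 23337 km = 2.334×10⁷ m.
Vis-viva: v² = μ(2/r − 1/a) = 3.986×10¹⁴ × (2.804×10⁻⁷ − 4.285×10⁻⁸) = 9.468×10⁷ m²/s².
v = 9730 m/s = 9.730 km/s.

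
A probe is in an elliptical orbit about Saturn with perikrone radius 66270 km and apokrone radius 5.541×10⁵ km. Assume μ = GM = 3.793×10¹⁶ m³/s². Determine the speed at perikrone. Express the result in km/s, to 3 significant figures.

Semi-major axis a = (r_p + r_a)/2 = 3.1018×10⁵ km = 3.102×10⁸ m.
Vis-viva: v² = μ(2/r − 1/a) = 3.793×10¹⁶ × (3.018×10⁻⁸ − 3.224×10⁻⁹) = 1.022×10⁹ m²/s².
v = 31980 m/s = 31.98 km/s.

v ≈ 32.0 km/s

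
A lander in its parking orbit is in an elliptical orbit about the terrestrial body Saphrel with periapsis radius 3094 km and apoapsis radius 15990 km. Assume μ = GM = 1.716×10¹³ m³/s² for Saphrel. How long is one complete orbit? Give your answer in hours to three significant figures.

Semi-major axis a = (r_p + r_a)/2 = (3094.0 + 15990)/2 = 9542.0 km = 9.542×10⁶ m.
By Kepler's third law T = 2π√(a³/μ) = 2π × 7.115×10³ = 4.471×10⁴ s.
= 12.42 hours.

T ≈ 12.4 hours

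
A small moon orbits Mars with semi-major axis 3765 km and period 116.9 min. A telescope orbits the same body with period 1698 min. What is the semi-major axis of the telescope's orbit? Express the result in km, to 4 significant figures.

a₂ ≈ 22410 km

Kepler's third law: a³ ∝ T², so a₂ = a₁ (T₂/T₁)^(2/3).
T₂/T₁ = 14.53, (T₂/T₁)^(2/3) = 5.953.
a₂ = 3765 × 5.953 = 22410 km.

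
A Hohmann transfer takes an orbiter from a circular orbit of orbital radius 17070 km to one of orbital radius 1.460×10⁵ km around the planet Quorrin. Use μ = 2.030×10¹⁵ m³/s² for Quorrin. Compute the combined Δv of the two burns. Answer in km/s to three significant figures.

r₁ = 17070 km = 1.707×10⁷ m.
r₂ = 1.460×10⁵ km = 1.460×10⁸ m.
Transfer ellipse a_t = (r₁ + r₂)/2 = 8.154×10⁷ m.
At r₁: circular v_c1 = √(μ/r₁) = 10910 m/s; transfer-periapsis v_p = √[μ(2/r₁ − 1/a_t)] = 14590 m/s.
Δv₁ = v_p − v_c1 = 3688 m/s.
At r₂: circular v_c2 = √(μ/r₂) = 3729 m/s; transfer-apoapsis v_a = √[μ(2/r₂ − 1/a_t)] = 1706 m/s.
Δv₂ = v_c2 − v_a = 2023 m/s.
Total Δv = Δv₁ + Δv₂ = 5710 m/s = 5.710 km/s.

Δv_total ≈ 5.71 km/s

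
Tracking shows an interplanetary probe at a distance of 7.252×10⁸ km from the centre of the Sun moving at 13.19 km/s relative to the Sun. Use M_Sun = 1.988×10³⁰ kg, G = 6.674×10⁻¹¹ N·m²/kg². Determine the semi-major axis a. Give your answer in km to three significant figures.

a ≈ 6.91×10⁸ km

μ = GM = 6.674×10⁻¹¹ × 1.988×10³⁰ = 1.327×10²⁰ m³/s².
r = 7.252×10¹¹ m.
Specific orbital energy ε = v²/2 − μ/r = (13190)²/2 − 1.327×10²⁰/7.252×10¹¹ = -9.597×10⁷ J/kg.
Since ε = −μ/(2a), a = −μ/(2ε) = 6.913×10¹¹ m = 6.9127×10⁸ km.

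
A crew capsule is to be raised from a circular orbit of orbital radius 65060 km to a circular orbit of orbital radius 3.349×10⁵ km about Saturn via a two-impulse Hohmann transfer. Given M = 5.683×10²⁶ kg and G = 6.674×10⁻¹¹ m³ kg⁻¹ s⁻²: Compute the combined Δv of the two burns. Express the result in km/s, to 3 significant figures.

Δv_total ≈ 11.7 km/s

μ = GM = 6.674×10⁻¹¹ × 5.683×10²⁶ = 3.793×10¹⁶ m³/s².
r₁ = 65060 km = 6.506×10⁷ m.
r₂ = 3.349×10⁵ km = 3.349×10⁸ m.
Transfer ellipse a_t = (r₁ + r₂)/2 = 2.000×10⁸ m.
At r₁: circular v_c1 = √(μ/r₁) = 24140 m/s; transfer-perikrone v_p = √[μ(2/r₁ − 1/a_t)] = 31250 m/s.
Δv₁ = v_p − v_c1 = 7101 m/s.
At r₂: circular v_c2 = √(μ/r₂) = 10640 m/s; transfer-apokrone v_a = √[μ(2/r₂ − 1/a_t)] = 6070 m/s.
Δv₂ = v_c2 − v_a = 4572 m/s.
Total Δv = Δv₁ + Δv₂ = 11670 m/s = 11.67 km/s.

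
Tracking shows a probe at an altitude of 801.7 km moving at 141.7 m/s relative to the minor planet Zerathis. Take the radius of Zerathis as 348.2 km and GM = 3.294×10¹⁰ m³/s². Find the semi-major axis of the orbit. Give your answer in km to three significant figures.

r = 348.2 + 801.7 = 1149.9 km = 1.150×10⁶ m.
Specific orbital energy ε = v²/2 − μ/r = (141.7)²/2 − 3.294×10¹⁰/1.150×10⁶ = -1.861×10⁴ J/kg.
Since ε = −μ/(2a), a = −μ/(2ε) = 8.852×10⁵ m = 885.17 km.

a ≈ 885 km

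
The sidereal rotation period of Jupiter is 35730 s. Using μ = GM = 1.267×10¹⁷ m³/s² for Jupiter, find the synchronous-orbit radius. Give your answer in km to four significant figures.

r_sync ≈ 1.600×10⁵ km

A synchronous orbit has period T, so by Kepler's third law a = (μT²/4π²)^(1/3).
μT²/4π² = 1.267×10¹⁷ × (3.573×10⁴)² / 39.48 = 4.097×10²⁴ m³.
a = 1.600×10⁸ m = 1.6002×10⁵ km.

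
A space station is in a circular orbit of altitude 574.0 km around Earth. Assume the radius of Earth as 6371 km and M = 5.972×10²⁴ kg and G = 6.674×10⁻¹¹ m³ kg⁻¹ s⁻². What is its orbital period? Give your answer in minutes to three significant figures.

μ = GM = 6.674×10⁻¹¹ × 5.972×10²⁴ = 3.986×10¹⁴ m³/s².
r = 6371 + 574.0 = 6945.0 km = 6.9450×10⁶ m.
Kepler's third law: T = 2π√(r³/μ) = 2π√((6.945×10⁶)³ / 3.986×10¹⁴).
r³/μ = 8.404×10⁵ s², so T = 2π × 9.168×10² = 5.760×10³ s.
Converting: 5.760×10³ s ÷ 60.00 = 96.00 minutes.

T ≈ 96.0 minutes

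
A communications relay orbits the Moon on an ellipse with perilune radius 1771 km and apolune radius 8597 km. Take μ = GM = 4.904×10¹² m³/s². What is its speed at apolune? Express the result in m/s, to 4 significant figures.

v ≈ 441.4 m/s

Semi-major axis a = (r_p + r_a)/2 = 5184.0 km = 5.184×10⁶ m.
Vis-viva: v² = μ(2/r − 1/a) = 4.904×10¹² × (2.326×10⁻⁷ − 1.929×10⁻⁷) = 1.949×10⁵ m²/s².
v = 441.4 m/s.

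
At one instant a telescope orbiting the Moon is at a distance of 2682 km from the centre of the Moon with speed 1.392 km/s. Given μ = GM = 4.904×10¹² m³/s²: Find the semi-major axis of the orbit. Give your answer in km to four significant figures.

a ≈ 2852 km

r = 2.682×10⁶ m.
Vis-viva rearranged: 1/a = 2/r − v²/μ = 7.457×10⁻⁷ − 3.951×10⁻⁷ = 3.506×10⁻⁷ m⁻¹.
a = 2.852×10⁶ m = 2852.3 km.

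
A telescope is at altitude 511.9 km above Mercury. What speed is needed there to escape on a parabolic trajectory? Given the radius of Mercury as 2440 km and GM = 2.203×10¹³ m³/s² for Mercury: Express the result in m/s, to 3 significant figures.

v_esc ≈ 3860 m/s

r = 2440 + 511.9 = 2951.9 km = 2.9519×10⁶ m.
Escape speed v_esc = √(2μ/r) = √(2 × 2.203×10¹³ / 2.952×10⁶) = √(1.493×10⁷) = 3863 m/s.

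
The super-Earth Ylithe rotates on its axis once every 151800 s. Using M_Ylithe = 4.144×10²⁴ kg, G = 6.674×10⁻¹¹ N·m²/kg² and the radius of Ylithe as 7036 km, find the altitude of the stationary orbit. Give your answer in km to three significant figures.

h_sync ≈ 47400 km

μ = GM = 6.674×10⁻¹¹ × 4.144×10²⁴ = 2.766×10¹⁴ m³/s².
A synchronous orbit has period T, so by Kepler's third law a = (μT²/4π²)^(1/3).
μT²/4π² = 2.766×10¹⁴ × (1.518×10⁵)² / 39.48 = 1.614×10²³ m³.
a = 5.445×10⁷ m = 54450 km.
Altitude h = a − R = 54450 − 7036 = 47414 km.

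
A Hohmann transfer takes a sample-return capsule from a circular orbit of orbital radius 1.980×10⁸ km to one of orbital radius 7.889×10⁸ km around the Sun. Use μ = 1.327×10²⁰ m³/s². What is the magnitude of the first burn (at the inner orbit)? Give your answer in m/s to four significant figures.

r₁ = 1.980×10⁸ km = 1.980×10¹¹ m.
r₂ = 7.889×10⁸ km = 7.889×10¹¹ m.
Transfer ellipse a_t = (r₁ + r₂)/2 = 4.934×10¹¹ m.
At r₁: circular v_c1 = √(μ/r₁) = 25890 m/s; transfer-perihelion v_p = √[μ(2/r₁ − 1/a_t)] = 32730 m/s.
Δv₁ = v_p − v_c1 = 6845 m/s.

Δv ≈ 6845 m/s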